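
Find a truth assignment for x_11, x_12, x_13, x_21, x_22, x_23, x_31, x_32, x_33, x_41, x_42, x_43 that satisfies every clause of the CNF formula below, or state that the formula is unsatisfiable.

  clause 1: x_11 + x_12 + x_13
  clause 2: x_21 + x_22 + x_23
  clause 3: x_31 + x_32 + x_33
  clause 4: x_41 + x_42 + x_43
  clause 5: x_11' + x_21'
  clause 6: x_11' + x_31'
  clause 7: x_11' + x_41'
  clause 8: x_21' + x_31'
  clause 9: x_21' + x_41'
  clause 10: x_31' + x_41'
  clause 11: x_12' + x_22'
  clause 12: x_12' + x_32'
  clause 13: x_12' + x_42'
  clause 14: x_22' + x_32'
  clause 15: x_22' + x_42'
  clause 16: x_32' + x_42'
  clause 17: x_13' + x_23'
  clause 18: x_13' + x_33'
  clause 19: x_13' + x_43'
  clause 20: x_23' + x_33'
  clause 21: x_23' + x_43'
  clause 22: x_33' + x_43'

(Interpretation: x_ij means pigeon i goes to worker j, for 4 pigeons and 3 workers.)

Suppose x_11 = 0.
Suppose x_12 = 1.
The clause (x_22') is unit, so x_22 = 0.
The clause (x_32') is unit, so x_32 = 0.
The clause (x_42') is unit, so x_42 = 0.
Suppose x_21 = 1.
The clause (x_31') is unit, so x_31 = 0.
The clause (x_33) is unit, so x_33 = 1.
The clause (x_41') is unit, so x_41 = 0.
The clause (x_43) is unit, so x_43 = 1.
But (x_43') is also a unit clause — contradiction.
That branch fails; take x_21 = 0 instead.
The clause (x_23) is unit, so x_23 = 1.
The clause (x_13') is unit, so x_13 = 0.
The clause (x_33') is unit, so x_33 = 0.
The clause (x_31) is unit, so x_31 = 1.
The clause (x_41') is unit, so x_41 = 0.
The clause (x_43) is unit, so x_43 = 1.
But (x_43') is also a unit clause — contradiction.
Neither x_21 = 1 nor x_21 = 0 works.
That branch fails; take x_12 = 0 instead.
The clause (x_13) is unit, so x_13 = 1.
The clause (x_23') is unit, so x_23 = 0.
The clause (x_33') is unit, so x_33 = 0.
The clause (x_43') is unit, so x_43 = 0.
Suppose x_21 = 1.
The clause (x_31') is unit, so x_31 = 0.
The clause (x_32) is unit, so x_32 = 1.
The clause (x_41') is unit, so x_41 = 0.
The clause (x_42) is unit, so x_42 = 1.
But (x_42') is also a unit clause — contradiction.
That branch fails; take x_21 = 0 instead.
The clause (x_22) is unit, so x_22 = 1.
The clause (x_32') is unit, so x_32 = 0.
The clause (x_31) is unit, so x_31 = 1.
The clause (x_41') is unit, so x_41 = 0.
The clause (x_42) is unit, so x_42 = 1.
But (x_42') is also a unit clause — contradiction.
Neither x_21 = 1 nor x_21 = 0 works.
Neither x_12 = 1 nor x_12 = 0 works.
That branch fails; take x_11 = 1 instead.
The clause (x_21') is unit, so x_21 = 0.
The clause (x_31') is unit, so x_31 = 0.
The clause (x_41') is unit, so x_41 = 0.
Suppose x_22 = 1.
The clause (x_12') is unit, so x_12 = 0.
The clause (x_32') is unit, so x_32 = 0.
The clause (x_33) is unit, so x_33 = 1.
The clause (x_42') is unit, so x_42 = 0.
The clause (x_43) is unit, so x_43 = 1.
But (x_43') is also a unit clause — contradiction.
That branch fails; take x_22 = 0 instead.
The clause (x_23) is unit, so x_23 = 1.
The clause (x_13') is unit, so x_13 = 0.
The clause (x_33') is unit, so x_33 = 0.
The clause (x_32) is unit, so x_32 = 1.
The clause (x_12') is unit, so x_12 = 0.
The clause (x_42') is unit, so x_42 = 0.
The clause (x_43) is unit, so x_43 = 1.
But (x_43') is also a unit clause — contradiction.
Neither x_22 = 1 nor x_22 = 0 works.
Neither x_11 = 1 nor x_11 = 0 works.

UNSATISFIABLE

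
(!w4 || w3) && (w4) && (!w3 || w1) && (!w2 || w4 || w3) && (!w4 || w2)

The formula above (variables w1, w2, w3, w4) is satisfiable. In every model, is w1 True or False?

Suppose w1 = false.
From the singleton clause (w4), w4 = true.
From the singleton clause (w3), w3 = true.
That conflicts with the unit clause (!w3).
So every satisfying assignment has w1 = True.

True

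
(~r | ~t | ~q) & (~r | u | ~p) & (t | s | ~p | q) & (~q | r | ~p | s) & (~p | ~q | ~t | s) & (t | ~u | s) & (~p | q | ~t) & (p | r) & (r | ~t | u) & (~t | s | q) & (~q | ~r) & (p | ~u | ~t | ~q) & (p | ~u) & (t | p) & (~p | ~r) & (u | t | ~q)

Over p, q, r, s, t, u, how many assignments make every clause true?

5

There are 2^6 = 64 truth assignments over (p, q, r, s, t, u).
Split on t. With t = 1, the clauses containing t are satisfied and ~t drops from the rest; 2 of the 2^5 = 32 assignments to the other variables satisfy what remains.
With t = 0, by the same count on the reduced clause set, 3 assignments work.
(One model: p=F, q=F, r=T, s=T, t=T, u=F.)
Total: 2 + 3 = 5.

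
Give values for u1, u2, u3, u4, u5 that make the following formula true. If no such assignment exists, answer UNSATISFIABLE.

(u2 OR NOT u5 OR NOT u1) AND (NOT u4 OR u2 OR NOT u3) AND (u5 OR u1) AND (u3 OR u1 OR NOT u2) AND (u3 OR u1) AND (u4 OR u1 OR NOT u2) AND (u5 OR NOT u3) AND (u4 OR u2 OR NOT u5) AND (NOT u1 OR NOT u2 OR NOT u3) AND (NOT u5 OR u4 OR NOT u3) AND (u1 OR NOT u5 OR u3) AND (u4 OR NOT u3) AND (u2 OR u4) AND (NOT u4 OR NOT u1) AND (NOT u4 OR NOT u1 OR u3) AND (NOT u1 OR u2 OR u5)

Case u5 = false:
The clause (u1) is unit, so u1 = true.
The clause (NOT u3) is unit, so u3 = false.
The clause (NOT u4) is unit, so u4 = false.
The clause (u2) is unit, so u2 = true.
Every clause now holds.

u1 ↦ true; u2 ↦ true; u3 ↦ false; u4 ↦ false; u5 ↦ false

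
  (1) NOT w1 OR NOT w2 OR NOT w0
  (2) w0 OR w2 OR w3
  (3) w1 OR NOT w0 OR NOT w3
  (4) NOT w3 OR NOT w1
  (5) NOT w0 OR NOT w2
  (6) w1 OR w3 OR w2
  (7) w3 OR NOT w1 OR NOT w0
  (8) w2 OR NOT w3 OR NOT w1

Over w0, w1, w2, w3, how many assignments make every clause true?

4

There are 2^4 = 16 truth assignments over (w0, w1, w2, w3).
Split on w2. With w2 = true, the clauses containing w2 are satisfied and NOT w2 drops from the rest; 3 of the 2^3 = 8 assignments to the other variables satisfy what remains.
With w2 = false, by the same count on the reduced clause set, 1 assignment works.
Total: 3 + 1 = 4.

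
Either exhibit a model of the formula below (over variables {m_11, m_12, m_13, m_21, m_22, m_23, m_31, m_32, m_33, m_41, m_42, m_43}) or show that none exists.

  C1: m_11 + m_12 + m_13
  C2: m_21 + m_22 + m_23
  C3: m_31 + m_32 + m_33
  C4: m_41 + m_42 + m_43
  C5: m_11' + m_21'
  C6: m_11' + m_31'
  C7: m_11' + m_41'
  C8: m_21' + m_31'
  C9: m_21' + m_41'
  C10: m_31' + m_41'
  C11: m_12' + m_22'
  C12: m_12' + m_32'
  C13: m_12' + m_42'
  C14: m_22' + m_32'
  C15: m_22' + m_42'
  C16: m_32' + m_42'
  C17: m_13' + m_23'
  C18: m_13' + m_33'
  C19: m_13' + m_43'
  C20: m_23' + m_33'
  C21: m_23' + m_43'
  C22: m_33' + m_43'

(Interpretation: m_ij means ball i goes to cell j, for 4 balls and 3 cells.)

UNSATISFIABLE

Try m_11 = 0.
Try m_12 = 1.
From the singleton clause (m_22'), m_22 = 0.
From the singleton clause (m_32'), m_32 = 0.
From the singleton clause (m_42'), m_42 = 0.
Try m_21 = 1.
From the singleton clause (m_31'), m_31 = 0.
From the singleton clause (m_33), m_33 = 1.
From the singleton clause (m_41'), m_41 = 0.
From the singleton clause (m_43), m_43 = 1.
That conflicts with the unit clause (m_43').
Backtrack on m_21: now try m_21 = 0.
From the singleton clause (m_23), m_23 = 1.
From the singleton clause (m_13'), m_13 = 0.
From the singleton clause (m_33'), m_33 = 0.
From the singleton clause (m_31), m_31 = 1.
From the singleton clause (m_41'), m_41 = 0.
From the singleton clause (m_43), m_43 = 1.
That conflicts with the unit clause (m_43').
Neither m_21 = 1 nor m_21 = 0 works.
Backtrack on m_12: now try m_12 = 0.
From the singleton clause (m_13), m_13 = 1.
From the singleton clause (m_23'), m_23 = 0.
From the singleton clause (m_33'), m_33 = 0.
From the singleton clause (m_43'), m_43 = 0.
Try m_21 = 1.
From the singleton clause (m_31'), m_31 = 0.
From the singleton clause (m_32), m_32 = 1.
From the singleton clause (m_41'), m_41 = 0.
From the singleton clause (m_42), m_42 = 1.
That conflicts with the unit clause (m_42').
Backtrack on m_21: now try m_21 = 0.
From the singleton clause (m_22), m_22 = 1.
From the singleton clause (m_32'), m_32 = 0.
From the singleton clause (m_31), m_31 = 1.
From the singleton clause (m_41'), m_41 = 0.
From the singleton clause (m_42), m_42 = 1.
That conflicts with the unit clause (m_42').
Neither m_21 = 1 nor m_21 = 0 works.
Neither m_12 = 1 nor m_12 = 0 works.
Backtrack on m_11: now try m_11 = 1.
From the singleton clause (m_21'), m_21 = 0.
From the singleton clause (m_31'), m_31 = 0.
From the singleton clause (m_41'), m_41 = 0.
Try m_22 = 1.
From the singleton clause (m_12'), m_12 = 0.
From the singleton clause (m_32'), m_32 = 0.
From the singleton clause (m_33), m_33 = 1.
From the singleton clause (m_42'), m_42 = 0.
From the singleton clause (m_43), m_43 = 1.
That conflicts with the unit clause (m_43').
Backtrack on m_22: now try m_22 = 0.
From the singleton clause (m_23), m_23 = 1.
From the singleton clause (m_13'), m_13 = 0.
From the singleton clause (m_33'), m_33 = 0.
From the singleton clause (m_32), m_32 = 1.
From the singleton clause (m_12'), m_12 = 0.
From the singleton clause (m_42'), m_42 = 0.
From the singleton clause (m_43), m_43 = 1.
That conflicts with the unit clause (m_43').
Neither m_22 = 1 nor m_22 = 0 works.
Neither m_11 = 1 nor m_11 = 0 works.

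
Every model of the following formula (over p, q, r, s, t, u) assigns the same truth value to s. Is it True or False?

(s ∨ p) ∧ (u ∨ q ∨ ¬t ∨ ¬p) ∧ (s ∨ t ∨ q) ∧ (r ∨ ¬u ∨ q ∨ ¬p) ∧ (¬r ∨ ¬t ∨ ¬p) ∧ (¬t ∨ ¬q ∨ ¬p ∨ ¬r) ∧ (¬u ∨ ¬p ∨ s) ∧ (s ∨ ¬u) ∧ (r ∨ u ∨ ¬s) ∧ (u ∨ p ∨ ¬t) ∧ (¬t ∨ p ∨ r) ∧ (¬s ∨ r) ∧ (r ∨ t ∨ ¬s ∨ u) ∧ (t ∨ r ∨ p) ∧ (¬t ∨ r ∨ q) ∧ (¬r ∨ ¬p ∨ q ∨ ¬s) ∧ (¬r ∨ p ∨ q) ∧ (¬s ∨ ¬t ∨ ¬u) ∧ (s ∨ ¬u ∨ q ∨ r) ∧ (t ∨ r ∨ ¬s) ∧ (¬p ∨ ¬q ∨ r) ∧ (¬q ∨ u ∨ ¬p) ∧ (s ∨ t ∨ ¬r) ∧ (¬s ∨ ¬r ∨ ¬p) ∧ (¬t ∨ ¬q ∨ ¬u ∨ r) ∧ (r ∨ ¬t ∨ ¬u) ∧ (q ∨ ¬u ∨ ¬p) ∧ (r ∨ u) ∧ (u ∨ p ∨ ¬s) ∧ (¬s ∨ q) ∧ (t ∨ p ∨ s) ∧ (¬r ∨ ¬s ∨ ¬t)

True

Suppose s = False.
From the singleton clause (p), p = True.
From the singleton clause (¬u), u = False.
From the singleton clause (¬q), q = False.
From the singleton clause (¬t), t = False.
That conflicts with the unit clause (t).
So every satisfying assignment has s = True.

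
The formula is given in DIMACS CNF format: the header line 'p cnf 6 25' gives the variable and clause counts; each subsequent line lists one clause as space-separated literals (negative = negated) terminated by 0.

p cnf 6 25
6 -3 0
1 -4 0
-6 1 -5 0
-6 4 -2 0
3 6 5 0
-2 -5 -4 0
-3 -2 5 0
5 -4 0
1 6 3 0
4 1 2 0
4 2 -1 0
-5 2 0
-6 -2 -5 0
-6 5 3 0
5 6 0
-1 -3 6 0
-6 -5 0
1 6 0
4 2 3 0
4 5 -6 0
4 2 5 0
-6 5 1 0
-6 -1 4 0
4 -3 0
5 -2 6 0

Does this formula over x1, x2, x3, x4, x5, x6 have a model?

Suppose x6 = False.
From the singleton clause (¬x3), x3 = False.
From the singleton clause (x5), x5 = True.
From the singleton clause (x1), x1 = True.
From the singleton clause (x2), x2 = True.
From the singleton clause (¬x4), x4 = False.
This assignment satisfies each clause.
A satisfying assignment: x1=True; x2=True; x3=False; x4=False; x5=True; x6=False.

Yes, satisfiable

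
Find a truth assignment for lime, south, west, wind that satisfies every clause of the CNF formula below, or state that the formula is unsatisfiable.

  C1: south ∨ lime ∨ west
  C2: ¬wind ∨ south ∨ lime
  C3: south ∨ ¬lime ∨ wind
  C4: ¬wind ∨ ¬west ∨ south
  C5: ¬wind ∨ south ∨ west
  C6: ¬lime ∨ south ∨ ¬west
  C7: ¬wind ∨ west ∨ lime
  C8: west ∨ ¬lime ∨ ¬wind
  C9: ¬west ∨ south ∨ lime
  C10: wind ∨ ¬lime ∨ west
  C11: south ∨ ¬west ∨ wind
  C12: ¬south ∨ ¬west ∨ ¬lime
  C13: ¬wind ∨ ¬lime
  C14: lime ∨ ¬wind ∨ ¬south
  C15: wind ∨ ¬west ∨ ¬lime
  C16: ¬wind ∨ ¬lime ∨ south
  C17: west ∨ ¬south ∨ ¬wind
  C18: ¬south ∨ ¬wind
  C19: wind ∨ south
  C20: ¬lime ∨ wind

Suppose wind = False.
From the singleton clause (south), south = True.
From the singleton clause (¬lime), lime = False.
No clause remains; west is free.

lime ↦ False, south ↦ True, west ↦ True, wind ↦ False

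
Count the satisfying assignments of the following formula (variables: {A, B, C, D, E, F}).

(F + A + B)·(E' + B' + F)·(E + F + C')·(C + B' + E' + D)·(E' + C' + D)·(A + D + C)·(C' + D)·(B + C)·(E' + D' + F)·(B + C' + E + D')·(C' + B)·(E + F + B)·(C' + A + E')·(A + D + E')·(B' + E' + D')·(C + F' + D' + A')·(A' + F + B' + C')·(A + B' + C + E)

There are 2^6 = 64 truth assignments over (A, B, C, D, E, F).
Split on C. With C = 1, the clauses containing C are satisfied and C' drops from the rest; 2 of the 2^5 = 32 assignments to the other variables satisfy what remains.
With C = 0, by the same count on the reduced clause set, 3 assignments work.
Total: 2 + 3 = 5.

5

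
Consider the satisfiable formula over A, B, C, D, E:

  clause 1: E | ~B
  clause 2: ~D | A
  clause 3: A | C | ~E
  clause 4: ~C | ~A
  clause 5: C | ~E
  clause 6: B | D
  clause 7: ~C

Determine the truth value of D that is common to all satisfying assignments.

Suppose D = 0.
From the singleton clause (B), B = 1.
From the singleton clause (E), E = 1.
From the singleton clause (C), C = 1.
Now (~C) is unsatisfied and unit — conflict.
So every satisfying assignment has D = True.

True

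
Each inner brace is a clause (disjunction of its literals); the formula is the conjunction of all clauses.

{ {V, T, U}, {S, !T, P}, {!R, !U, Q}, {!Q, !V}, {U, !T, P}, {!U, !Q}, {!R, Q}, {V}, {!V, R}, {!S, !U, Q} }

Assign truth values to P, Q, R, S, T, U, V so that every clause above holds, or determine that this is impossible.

Unit clause (V) forces V = true.
Unit clause (!Q) forces Q = false.
Unit clause (!R) forces R = false.
Now (R) is unsatisfied and unit — conflict.

UNSATISFIABLE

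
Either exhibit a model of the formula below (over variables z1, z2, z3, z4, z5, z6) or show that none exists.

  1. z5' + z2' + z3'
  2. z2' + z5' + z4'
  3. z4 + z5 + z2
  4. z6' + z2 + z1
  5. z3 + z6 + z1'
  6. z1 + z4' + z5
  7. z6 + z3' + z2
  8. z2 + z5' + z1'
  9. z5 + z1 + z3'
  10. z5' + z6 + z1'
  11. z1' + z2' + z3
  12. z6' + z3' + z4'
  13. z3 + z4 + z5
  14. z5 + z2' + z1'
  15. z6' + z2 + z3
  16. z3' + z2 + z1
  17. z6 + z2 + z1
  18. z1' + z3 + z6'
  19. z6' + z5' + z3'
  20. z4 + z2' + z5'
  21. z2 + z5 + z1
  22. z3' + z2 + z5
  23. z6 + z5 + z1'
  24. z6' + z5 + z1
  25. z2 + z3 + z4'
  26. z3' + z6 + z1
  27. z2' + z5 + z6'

Suppose z5 = 0.
Suppose z4 = 1.
From the singleton clause (z1), z1 = 1.
From the singleton clause (z2'), z2 = 0.
From the singleton clause (z3'), z3 = 0.
That conflicts with the unit clause (z3).
Backtrack on z4: now try z4 = 0.
From the singleton clause (z2), z2 = 1.
From the singleton clause (z3), z3 = 1.
From the singleton clause (z1), z1 = 1.
That conflicts with the unit clause (z1').
Either choice for z4 ends in contradiction.
Backtrack on z5: now try z5 = 1.
Suppose z2 = 0.
From the singleton clause (z1'), z1 = 0.
From the singleton clause (z6'), z6 = 0.
That conflicts with the unit clause (z6).
Backtrack on z2: now try z2 = 1.
From the singleton clause (z3'), z3 = 0.
From the singleton clause (z4'), z4 = 0.
That conflicts with the unit clause (z4).
Either choice for z2 ends in contradiction.
Either choice for z5 ends in contradiction.

UNSATISFIABLE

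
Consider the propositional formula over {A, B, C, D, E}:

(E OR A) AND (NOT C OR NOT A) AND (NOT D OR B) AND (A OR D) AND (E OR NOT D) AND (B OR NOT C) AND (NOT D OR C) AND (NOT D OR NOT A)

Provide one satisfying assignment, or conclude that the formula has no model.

A ↦ true; B ↦ false; C ↦ false; D ↦ false; E ↦ true

Try E = true.
Try C = false.
The clause (NOT D) is unit, so D = false.
The clause (A) is unit, so A = true.
All clauses hold; B can take either value.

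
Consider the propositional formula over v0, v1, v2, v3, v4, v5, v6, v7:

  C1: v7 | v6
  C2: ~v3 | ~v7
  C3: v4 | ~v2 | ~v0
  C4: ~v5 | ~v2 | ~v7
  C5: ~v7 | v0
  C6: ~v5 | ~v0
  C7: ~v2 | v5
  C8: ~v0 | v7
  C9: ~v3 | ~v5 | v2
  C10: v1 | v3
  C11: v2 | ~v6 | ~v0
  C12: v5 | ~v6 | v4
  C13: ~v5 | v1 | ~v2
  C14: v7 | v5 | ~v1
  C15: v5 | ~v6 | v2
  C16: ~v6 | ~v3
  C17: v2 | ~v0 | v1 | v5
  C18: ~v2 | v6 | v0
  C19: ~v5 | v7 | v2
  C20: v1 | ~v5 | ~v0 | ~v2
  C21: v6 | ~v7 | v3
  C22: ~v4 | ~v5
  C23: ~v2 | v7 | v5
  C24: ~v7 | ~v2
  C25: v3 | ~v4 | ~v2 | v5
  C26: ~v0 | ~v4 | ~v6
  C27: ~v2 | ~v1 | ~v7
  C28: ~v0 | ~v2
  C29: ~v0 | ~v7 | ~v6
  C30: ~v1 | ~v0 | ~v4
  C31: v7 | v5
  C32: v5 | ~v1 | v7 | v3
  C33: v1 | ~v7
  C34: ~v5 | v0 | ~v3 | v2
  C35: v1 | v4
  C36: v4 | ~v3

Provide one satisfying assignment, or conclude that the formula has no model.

Case v7 = 0:
Unit clause (v6) forces v6 = 1.
Unit clause (~v0) forces v0 = 0.
Unit clause (~v3) forces v3 = 0.
Unit clause (v1) forces v1 = 1.
Unit clause (v5) forces v5 = 1.
Unit clause (v2) forces v2 = 1.
Unit clause (~v4) forces v4 = 0.
This assignment satisfies each clause.

v0=0; v1=1; v2=1; v3=0; v4=0; v5=1; v6=1; v7=0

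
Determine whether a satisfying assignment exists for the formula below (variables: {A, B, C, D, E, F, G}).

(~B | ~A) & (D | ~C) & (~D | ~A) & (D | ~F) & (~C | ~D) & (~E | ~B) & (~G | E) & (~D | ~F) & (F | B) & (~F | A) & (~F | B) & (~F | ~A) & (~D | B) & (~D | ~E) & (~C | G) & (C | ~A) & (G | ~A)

Try B = 1.
From the singleton clause (~A), A = 0.
From the singleton clause (~E), E = 0.
From the singleton clause (~G), G = 0.
From the singleton clause (~F), F = 0.
From the singleton clause (~C), C = 0.
All clauses hold; D can take either value.
A satisfying assignment: A: 0; B: 1; C: 0; D: 0; E: 0; F: 0; G: 0.

Yes, satisfiable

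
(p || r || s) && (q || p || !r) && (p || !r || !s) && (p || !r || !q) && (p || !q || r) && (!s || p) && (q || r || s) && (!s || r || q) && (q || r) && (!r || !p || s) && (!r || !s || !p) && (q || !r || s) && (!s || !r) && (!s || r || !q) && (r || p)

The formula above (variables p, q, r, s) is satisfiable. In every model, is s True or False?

False

Suppose s = true.
From the singleton clause (p), p = true.
From the singleton clause (!r), r = false.
From the singleton clause (q), q = true.
That conflicts with the unit clause (!q).
So every satisfying assignment has s = False.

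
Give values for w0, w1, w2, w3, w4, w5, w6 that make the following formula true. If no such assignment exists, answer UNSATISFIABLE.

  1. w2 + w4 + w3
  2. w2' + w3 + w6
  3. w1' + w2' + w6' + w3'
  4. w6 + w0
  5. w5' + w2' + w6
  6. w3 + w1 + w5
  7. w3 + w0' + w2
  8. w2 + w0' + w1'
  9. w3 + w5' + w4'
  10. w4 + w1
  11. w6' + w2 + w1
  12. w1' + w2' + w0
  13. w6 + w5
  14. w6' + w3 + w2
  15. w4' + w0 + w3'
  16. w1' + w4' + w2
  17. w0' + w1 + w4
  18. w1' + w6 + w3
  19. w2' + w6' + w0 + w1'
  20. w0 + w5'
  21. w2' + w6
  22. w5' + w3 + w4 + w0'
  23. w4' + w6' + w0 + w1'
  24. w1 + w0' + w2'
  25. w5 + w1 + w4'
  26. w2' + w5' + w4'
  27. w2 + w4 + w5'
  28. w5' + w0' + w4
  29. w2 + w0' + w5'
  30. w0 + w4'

Try w6 = 1.
Try w4 = 0.
From the singleton clause (w1), w1 = 1.
Try w2 = 0.
From the singleton clause (w3), w3 = 1.
From the singleton clause (w0'), w0 = 0.
From the singleton clause (w5'), w5 = 0.
Every clause now holds.

w0: 0,  w1: 1,  w2: 0,  w3: 1,  w4: 0,  w5: 0,  w6: 1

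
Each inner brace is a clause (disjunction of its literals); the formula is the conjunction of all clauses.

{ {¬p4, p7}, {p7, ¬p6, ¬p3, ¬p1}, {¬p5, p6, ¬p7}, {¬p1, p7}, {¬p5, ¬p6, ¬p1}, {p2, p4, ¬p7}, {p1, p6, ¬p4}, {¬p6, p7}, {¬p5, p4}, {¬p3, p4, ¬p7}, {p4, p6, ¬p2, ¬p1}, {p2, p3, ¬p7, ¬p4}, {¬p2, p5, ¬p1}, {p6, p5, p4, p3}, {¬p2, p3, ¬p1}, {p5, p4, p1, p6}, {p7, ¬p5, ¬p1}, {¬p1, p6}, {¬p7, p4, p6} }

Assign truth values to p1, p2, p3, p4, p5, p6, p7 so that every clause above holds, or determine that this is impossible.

p1: False, p2: True, p3: False, p4: False, p5: False, p6: True, p7: True

Try p4 = False.
(¬p5) alone gives p5 = False.
Try p1 = False.
(p6) alone gives p6 = True.
(p7) alone gives p7 = True.
(p2) alone gives p2 = True.
(¬p3) alone gives p3 = False.
Every clause now holds.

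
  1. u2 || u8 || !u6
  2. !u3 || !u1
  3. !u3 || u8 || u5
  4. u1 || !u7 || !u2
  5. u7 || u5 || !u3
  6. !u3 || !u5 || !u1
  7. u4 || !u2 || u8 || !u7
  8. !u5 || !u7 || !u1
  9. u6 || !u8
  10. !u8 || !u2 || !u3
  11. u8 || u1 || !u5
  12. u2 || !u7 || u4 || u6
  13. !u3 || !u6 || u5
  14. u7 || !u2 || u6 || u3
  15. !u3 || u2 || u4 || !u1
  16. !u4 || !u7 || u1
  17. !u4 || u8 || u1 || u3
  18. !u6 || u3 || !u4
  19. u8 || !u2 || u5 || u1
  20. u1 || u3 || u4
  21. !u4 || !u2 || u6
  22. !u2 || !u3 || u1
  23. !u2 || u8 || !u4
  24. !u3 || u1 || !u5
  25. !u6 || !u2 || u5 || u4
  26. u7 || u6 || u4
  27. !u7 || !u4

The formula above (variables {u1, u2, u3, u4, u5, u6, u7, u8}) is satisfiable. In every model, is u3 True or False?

Suppose u3 = true.
The clause (!u1) is unit, so u1 = false.
The clause (!u2) is unit, so u2 = false.
The clause (!u5) is unit, so u5 = false.
The clause (u8) is unit, so u8 = true.
The clause (u7) is unit, so u7 = true.
The clause (u6) is unit, so u6 = true.
But (!u6) is also a unit clause — contradiction.
So every satisfying assignment has u3 = False.

False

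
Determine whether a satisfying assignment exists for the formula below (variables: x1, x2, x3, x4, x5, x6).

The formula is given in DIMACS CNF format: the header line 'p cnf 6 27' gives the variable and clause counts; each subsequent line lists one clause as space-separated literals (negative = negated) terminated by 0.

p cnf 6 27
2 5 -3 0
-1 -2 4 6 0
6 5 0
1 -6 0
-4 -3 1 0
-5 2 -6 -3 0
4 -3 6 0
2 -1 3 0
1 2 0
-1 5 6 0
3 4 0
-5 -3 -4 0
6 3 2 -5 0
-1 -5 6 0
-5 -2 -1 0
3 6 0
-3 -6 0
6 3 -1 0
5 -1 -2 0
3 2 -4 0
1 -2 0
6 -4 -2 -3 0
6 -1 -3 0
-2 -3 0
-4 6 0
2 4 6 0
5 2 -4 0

Unsatisfiable

Case x6 = True:
The clause (x1) is unit, so x1 = True.
The clause (¬x3) is unit, so x3 = False.
The clause (x2) is unit, so x2 = True.
The clause (x4) is unit, so x4 = True.
The clause (¬x5) is unit, so x5 = False.
That conflicts with the unit clause (x5).
That branch fails; take x6 = False instead.
The clause (x5) is unit, so x5 = True.
The clause (¬x1) is unit, so x1 = False.
The clause (x2) is unit, so x2 = True.
That conflicts with the unit clause (¬x2).
Neither x6 = True nor x6 = False works.
No assignment satisfies every clause.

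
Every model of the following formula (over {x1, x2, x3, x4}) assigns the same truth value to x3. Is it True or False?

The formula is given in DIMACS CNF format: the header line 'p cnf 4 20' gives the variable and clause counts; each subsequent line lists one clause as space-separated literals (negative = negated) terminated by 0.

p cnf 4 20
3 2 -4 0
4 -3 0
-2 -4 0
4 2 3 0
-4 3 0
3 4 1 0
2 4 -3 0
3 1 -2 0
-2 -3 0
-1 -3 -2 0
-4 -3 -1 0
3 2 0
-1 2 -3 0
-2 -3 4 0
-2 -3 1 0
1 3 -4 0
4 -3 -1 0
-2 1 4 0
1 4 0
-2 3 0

True

Suppose x3 = False.
(¬x4) alone gives x4 = False.
(x2) alone gives x2 = True.
But (¬x2) is also a unit clause — contradiction.
So every satisfying assignment has x3 = True.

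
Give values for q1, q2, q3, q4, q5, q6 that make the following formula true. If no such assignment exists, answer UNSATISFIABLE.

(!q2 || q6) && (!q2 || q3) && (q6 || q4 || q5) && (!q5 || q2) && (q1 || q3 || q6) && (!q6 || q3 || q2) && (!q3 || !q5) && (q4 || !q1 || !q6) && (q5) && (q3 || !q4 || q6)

Unit clause (q5) forces q5 = true.
Unit clause (q2) forces q2 = true.
Unit clause (q6) forces q6 = true.
Unit clause (q3) forces q3 = true.
That conflicts with the unit clause (!q3).

UNSATISFIABLE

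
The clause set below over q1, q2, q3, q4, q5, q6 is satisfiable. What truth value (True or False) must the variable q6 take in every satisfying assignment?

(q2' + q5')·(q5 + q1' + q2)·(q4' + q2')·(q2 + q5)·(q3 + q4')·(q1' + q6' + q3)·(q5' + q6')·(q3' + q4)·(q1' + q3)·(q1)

Suppose q6 = 1.
From the singleton clause (q5'), q5 = 0.
From the singleton clause (q2), q2 = 1.
From the singleton clause (q4'), q4 = 0.
From the singleton clause (q3'), q3 = 0.
From the singleton clause (q1'), q1 = 0.
But (q1) is also a unit clause — contradiction.
So every satisfying assignment has q6 = False.

False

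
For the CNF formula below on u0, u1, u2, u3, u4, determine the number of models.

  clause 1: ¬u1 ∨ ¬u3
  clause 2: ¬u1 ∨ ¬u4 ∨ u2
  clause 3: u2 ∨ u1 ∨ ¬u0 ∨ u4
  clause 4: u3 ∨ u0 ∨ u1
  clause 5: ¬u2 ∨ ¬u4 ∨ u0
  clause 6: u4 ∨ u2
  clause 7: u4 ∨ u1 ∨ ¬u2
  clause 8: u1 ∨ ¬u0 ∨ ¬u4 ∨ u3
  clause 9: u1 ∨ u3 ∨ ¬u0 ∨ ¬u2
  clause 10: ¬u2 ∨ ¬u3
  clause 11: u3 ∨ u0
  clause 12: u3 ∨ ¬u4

3

There are 2^5 = 32 truth assignments over (u0, u1, u2, u3, u4).
Split on u3. With u3 = True, the clauses containing u3 are satisfied and ¬u3 drops from the rest; 2 of the 2^4 = 16 assignments to the other variables satisfy what remains.
With u3 = False, by the same count on the reduced clause set, 1 assignment works.
(One model: u0=F, u1=F, u2=F, u3=T, u4=T.)
Total: 2 + 1 = 3.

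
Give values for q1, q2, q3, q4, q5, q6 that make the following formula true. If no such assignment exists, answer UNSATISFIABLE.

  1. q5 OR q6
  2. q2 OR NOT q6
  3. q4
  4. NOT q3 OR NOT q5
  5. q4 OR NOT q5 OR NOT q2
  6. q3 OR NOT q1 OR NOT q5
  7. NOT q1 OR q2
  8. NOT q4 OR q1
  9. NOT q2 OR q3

q1: true; q2: true; q3: true; q4: true; q5: false; q6: true

The clause (q4) is unit, so q4 = true.
The clause (q1) is unit, so q1 = true.
The clause (q2) is unit, so q2 = true.
The clause (q3) is unit, so q3 = true.
The clause (NOT q5) is unit, so q5 = false.
The clause (q6) is unit, so q6 = true.
This assignment satisfies each clause.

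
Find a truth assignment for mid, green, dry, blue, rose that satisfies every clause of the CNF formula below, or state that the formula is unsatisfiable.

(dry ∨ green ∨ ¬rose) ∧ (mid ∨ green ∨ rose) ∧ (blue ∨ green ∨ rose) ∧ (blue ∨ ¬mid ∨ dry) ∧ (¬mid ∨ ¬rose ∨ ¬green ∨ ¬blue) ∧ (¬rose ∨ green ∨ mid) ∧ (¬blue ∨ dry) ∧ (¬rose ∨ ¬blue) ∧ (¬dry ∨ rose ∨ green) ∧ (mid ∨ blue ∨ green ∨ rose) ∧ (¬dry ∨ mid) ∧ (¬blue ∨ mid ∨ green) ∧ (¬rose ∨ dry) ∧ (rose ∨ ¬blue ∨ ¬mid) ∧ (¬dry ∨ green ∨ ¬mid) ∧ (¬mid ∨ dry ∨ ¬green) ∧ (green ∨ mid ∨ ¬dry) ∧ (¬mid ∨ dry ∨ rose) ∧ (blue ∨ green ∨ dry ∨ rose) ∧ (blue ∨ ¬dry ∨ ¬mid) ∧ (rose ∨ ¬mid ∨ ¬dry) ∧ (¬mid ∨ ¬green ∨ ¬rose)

Try blue = False.
Try green = True.
Try mid = False.
Unit clause (¬dry) forces dry = False.
Unit clause (¬rose) forces rose = False.
All clauses are satisfied.

mid=False, green=True, dry=False, blue=False, rose=False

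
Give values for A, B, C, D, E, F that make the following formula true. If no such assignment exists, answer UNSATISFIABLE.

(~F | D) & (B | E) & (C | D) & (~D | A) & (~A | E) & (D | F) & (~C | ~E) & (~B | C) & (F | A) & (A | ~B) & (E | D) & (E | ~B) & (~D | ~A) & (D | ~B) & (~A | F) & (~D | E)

Branch on F: set F = 0.
From the singleton clause (D), D = 1.
From the singleton clause (A), A = 1.
But (~A) is also a unit clause — contradiction.
Undo F and try F = 1.
From the singleton clause (D), D = 1.
From the singleton clause (A), A = 1.
But (~A) is also a unit clause — contradiction.
Either choice for F ends in contradiction.

UNSATISFIABLE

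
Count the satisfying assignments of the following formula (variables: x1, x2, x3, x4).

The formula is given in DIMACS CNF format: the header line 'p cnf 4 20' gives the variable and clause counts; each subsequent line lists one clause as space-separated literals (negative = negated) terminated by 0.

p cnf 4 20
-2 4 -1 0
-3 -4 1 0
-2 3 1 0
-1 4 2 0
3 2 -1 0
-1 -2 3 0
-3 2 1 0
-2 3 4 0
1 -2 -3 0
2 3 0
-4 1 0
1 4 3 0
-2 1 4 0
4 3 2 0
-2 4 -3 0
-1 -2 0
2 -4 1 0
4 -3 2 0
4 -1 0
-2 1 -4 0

There are 2^4 = 16 truth assignments over (x1, x2, x3, x4).
Check each against the 20 clauses (columns in the order x1, x2, x3, x4):
  F F F F  ✗ fails (x2 ∨ x3)
  F F F T  ✗ fails (x2 ∨ x3)
  F F T F  ✗ fails (¬x3 ∨ x2 ∨ x1)
  F F T T  ✗ fails (¬x3 ∨ ¬x4 ∨ x1)
  F T F F  ✗ fails (¬x2 ∨ x3 ∨ x1)
  F T F T  ✗ fails (¬x2 ∨ x3 ∨ x1)
  F T T F  ✗ fails (x1 ∨ ¬x2 ∨ ¬x3)
  F T T T  ✗ fails (¬x3 ∨ ¬x4 ∨ x1)
  T F F F  ✗ fails (¬x1 ∨ x4 ∨ x2)
  T F F T  ✗ fails (x3 ∨ x2 ∨ ¬x1)
  T F T F  ✗ fails (¬x1 ∨ x4 ∨ x2)
  T F T T  ✓ satisfies all
  T T F F  ✗ fails (¬x2 ∨ x4 ∨ ¬x1)
  T T F T  ✗ fails (¬x1 ∨ ¬x2 ∨ x3)
  T T T F  ✗ fails (¬x2 ∨ x4 ∨ ¬x1)
  T T T T  ✗ fails (¬x1 ∨ ¬x2)
1 of the 16 rows is a model.

1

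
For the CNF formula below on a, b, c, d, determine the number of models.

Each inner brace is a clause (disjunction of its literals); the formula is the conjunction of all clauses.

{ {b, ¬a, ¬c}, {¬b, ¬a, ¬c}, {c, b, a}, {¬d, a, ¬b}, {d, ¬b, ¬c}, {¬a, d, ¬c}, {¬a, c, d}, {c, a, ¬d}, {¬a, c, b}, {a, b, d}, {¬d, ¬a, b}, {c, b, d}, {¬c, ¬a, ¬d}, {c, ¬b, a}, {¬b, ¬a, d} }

There are 2^4 = 16 truth assignments over (a, b, c, d).
Split on b. With b = True, the clauses containing b are satisfied and ¬b drops from the rest; 1 of the 2^3 = 8 assignments to the other variables satisfy what remains.
With b = False, by the same count on the reduced clause set, 1 assignment works.
(One model: a=F, b=F, c=T, d=T.)
Total: 1 + 1 = 2.

2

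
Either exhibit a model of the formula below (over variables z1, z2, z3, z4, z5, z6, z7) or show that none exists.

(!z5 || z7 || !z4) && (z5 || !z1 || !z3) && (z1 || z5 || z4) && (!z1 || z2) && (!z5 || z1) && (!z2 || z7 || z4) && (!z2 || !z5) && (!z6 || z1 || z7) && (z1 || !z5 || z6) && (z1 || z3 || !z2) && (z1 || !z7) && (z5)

The clause (z5) is unit, so z5 = true.
The clause (z1) is unit, so z1 = true.
The clause (z2) is unit, so z2 = true.
Now (!z2) is unsatisfied and unit — conflict.

UNSATISFIABLE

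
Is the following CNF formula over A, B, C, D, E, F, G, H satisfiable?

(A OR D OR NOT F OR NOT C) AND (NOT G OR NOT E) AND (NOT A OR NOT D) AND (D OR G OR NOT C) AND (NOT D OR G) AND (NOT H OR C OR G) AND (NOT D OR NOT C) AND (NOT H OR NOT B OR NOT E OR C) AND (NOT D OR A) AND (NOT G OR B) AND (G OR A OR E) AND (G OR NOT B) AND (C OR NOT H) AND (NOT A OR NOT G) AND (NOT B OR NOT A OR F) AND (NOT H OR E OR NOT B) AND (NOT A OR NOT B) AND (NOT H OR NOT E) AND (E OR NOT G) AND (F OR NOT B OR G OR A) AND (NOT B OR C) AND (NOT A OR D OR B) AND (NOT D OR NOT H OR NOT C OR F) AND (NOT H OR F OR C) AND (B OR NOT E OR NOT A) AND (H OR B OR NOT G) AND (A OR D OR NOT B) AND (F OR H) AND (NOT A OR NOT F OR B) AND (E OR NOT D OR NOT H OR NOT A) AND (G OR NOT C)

Yes, satisfiable

Suppose G = false.
(NOT D) alone gives D = false.
(NOT C) alone gives C = false.
(NOT H) alone gives H = false.
(NOT B) alone gives B = false.
(NOT A) alone gives A = false.
(E) alone gives E = true.
(F) alone gives F = true.
All clauses are satisfied.
A satisfying assignment: A ↦ false,  B ↦ false,  C ↦ false,  D ↦ false,  E ↦ true,  F ↦ true,  G ↦ false,  H ↦ false.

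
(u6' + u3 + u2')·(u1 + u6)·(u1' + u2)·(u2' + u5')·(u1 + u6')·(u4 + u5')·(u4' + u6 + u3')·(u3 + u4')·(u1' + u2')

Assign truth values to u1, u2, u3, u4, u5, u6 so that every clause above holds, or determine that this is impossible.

Case u1 = 1:
The clause (u2) is unit, so u2 = 1.
But (u2') is also a unit clause — contradiction.
So u1 must be the other value — set u1 = 0.
The clause (u6) is unit, so u6 = 1.
But (u6') is also a unit clause — contradiction.
Neither u1 = 1 nor u1 = 0 works.

UNSATISFIABLE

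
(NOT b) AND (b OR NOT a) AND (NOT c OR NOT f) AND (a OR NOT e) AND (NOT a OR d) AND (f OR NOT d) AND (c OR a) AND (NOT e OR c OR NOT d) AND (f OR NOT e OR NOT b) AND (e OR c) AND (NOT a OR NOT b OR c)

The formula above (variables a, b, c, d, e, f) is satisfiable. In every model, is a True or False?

Suppose a = true.
Unit clause (NOT b) forces b = false.
But (b) is also a unit clause — contradiction.
So every satisfying assignment has a = False.

False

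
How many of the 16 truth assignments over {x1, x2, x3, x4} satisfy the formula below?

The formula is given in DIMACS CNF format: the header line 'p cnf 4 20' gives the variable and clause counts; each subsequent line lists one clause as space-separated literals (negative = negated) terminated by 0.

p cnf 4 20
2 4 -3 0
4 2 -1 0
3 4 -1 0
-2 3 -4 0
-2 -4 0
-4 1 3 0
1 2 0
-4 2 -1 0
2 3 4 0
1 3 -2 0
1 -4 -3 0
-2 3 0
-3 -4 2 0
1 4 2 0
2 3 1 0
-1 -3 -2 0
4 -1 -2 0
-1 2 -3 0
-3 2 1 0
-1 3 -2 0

1

There are 2^4 = 16 truth assignments over (x1, x2, x3, x4).
Check each against the 20 clauses (columns in the order x1, x2, x3, x4):
  F F F F  ✗ fails (x1 ∨ x2)
  F F F T  ✗ fails (¬x4 ∨ x1 ∨ x3)
  F F T F  ✗ fails (x2 ∨ x4 ∨ ¬x3)
  F F T T  ✗ fails (x1 ∨ x2)
  F T F F  ✗ fails (x1 ∨ x3 ∨ ¬x2)
  F T F T  ✗ fails (¬x2 ∨ x3 ∨ ¬x4)
  F T T F  ✓ satisfies all
  F T T T  ✗ fails (¬x2 ∨ ¬x4)
  T F F F  ✗ fails (x4 ∨ x2 ∨ ¬x1)
  T F F T  ✗ fails (¬x4 ∨ x2 ∨ ¬x1)
  T F T F  ✗ fails (x2 ∨ x4 ∨ ¬x3)
  T F T T  ✗ fails (¬x4 ∨ x2 ∨ ¬x1)
  T T F F  ✗ fails (x3 ∨ x4 ∨ ¬x1)
  T T F T  ✗ fails (¬x2 ∨ x3 ∨ ¬x4)
  T T T F  ✗ fails (¬x1 ∨ ¬x3 ∨ ¬x2)
  T T T T  ✗ fails (¬x2 ∨ ¬x4)
1 of the 16 rows is a model.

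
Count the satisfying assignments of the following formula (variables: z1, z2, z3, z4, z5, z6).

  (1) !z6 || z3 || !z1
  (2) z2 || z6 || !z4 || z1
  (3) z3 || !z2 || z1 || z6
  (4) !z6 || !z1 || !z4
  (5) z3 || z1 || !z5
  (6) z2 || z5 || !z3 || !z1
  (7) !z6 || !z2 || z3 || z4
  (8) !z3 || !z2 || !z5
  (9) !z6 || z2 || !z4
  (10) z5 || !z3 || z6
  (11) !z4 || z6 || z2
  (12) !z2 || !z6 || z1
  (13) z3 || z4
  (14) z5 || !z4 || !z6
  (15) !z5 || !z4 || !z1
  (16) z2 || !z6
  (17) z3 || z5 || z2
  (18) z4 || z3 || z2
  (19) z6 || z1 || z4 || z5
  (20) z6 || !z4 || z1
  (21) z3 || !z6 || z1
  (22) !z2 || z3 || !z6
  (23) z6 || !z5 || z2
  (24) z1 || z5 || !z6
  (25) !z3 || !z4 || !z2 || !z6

2

There are 2^6 = 64 truth assignments over (z1, z2, z3, z4, z5, z6).
Split on z4. With z4 = true, the clauses containing z4 are satisfied and !z4 drops from the rest; 1 of the 2^5 = 32 assignments to the other variables satisfy what remains.
With z4 = false, by the same count on the reduced clause set, 1 assignment works.
Total: 1 + 1 = 2.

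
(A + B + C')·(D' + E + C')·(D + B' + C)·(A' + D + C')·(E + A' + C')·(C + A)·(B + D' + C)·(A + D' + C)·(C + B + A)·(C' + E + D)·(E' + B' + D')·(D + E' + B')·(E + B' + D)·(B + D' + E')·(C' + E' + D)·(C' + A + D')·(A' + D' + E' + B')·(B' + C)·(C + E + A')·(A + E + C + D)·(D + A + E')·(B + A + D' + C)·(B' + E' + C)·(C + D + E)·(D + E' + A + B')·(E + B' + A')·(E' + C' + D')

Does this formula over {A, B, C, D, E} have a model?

Try C = 0.
Unit clause (A) forces A = 1.
Unit clause (B') forces B = 0.
Unit clause (D') forces D = 0.
Unit clause (E) forces E = 1.
Every clause now holds.
A satisfying assignment: A=1, B=0, C=0, D=0, E=1.

Satisfiable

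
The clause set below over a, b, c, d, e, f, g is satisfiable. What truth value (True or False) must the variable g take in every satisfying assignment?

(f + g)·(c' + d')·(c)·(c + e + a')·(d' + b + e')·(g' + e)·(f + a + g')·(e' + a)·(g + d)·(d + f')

True

Suppose g = 0.
Unit clause (f) forces f = 1.
Unit clause (c) forces c = 1.
Unit clause (d') forces d = 0.
Now (d) is unsatisfied and unit — conflict.
So every satisfying assignment has g = True.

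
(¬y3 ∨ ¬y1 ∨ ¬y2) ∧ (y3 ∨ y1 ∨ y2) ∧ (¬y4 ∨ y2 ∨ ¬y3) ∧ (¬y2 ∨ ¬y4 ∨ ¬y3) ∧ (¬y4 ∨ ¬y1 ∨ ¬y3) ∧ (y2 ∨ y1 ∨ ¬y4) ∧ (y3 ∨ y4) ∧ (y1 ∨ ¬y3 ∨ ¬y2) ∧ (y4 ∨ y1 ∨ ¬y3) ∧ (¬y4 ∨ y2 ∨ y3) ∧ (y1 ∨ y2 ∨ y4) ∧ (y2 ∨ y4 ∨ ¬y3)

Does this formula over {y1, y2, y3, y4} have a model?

Yes, satisfiable

Branch on y3: set y3 = False.
Unit clause (y4) forces y4 = True.
Unit clause (y2) forces y2 = True.
All clauses hold; y1 can take either value.
A satisfying assignment: y1 ↦ False; y2 ↦ True; y3 ↦ False; y4 ↦ True.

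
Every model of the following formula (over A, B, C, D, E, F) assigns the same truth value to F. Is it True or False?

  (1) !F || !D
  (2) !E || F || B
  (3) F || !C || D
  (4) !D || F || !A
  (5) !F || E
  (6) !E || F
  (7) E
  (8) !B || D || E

True

Suppose F = false.
From the singleton clause (!E), E = false.
That conflicts with the unit clause (E).
So every satisfying assignment has F = True.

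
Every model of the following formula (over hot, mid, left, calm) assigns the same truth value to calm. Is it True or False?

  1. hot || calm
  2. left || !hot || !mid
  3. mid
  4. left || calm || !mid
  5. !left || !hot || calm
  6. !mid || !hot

True

Suppose calm = false.
(hot) alone gives hot = true.
(mid) alone gives mid = true.
Now (!mid) is unsatisfied and unit — conflict.
So every satisfying assignment has calm = True.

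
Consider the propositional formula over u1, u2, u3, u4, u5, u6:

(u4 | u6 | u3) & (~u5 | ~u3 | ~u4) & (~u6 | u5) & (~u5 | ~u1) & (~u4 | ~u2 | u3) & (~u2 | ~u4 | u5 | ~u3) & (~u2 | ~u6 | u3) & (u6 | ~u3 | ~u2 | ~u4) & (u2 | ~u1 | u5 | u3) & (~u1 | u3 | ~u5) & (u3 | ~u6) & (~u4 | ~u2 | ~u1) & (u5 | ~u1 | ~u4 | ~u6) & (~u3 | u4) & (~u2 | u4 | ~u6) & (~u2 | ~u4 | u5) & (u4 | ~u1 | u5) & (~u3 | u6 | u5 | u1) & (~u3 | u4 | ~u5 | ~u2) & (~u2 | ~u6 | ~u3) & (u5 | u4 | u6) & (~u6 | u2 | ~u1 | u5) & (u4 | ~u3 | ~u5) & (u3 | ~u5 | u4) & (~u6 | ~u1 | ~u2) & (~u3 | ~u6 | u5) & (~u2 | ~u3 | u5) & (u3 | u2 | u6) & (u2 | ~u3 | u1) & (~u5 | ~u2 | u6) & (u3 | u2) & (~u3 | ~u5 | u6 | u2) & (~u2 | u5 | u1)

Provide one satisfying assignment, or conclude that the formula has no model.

u1 ↦ 1, u2 ↦ 0, u3 ↦ 1, u4 ↦ 1, u5 ↦ 0, u6 ↦ 0

Case u6 = 0:
Case u4 = 1:
Case u5 = 0:
(~u2) alone gives u2 = 0.
(u3) alone gives u3 = 1.
(u1) alone gives u1 = 1.
This assignment satisfies each clause.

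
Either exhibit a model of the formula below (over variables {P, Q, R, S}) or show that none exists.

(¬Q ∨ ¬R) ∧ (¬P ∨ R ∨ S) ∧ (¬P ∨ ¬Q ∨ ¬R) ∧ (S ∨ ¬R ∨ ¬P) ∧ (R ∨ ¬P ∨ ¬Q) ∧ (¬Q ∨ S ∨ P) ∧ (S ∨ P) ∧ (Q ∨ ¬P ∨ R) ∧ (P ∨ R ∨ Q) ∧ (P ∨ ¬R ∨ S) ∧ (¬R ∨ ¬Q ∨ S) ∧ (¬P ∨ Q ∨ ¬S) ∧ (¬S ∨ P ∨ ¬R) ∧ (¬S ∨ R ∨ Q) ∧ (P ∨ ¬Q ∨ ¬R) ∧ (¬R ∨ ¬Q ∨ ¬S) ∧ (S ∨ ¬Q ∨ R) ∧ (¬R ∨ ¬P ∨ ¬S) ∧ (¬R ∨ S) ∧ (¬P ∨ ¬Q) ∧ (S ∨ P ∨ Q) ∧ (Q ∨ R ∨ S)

Suppose Q = True.
Unit clause (¬R) forces R = False.
Unit clause (¬P) forces P = False.
Unit clause (S) forces S = True.
All clauses are satisfied.

P: False,  Q: True,  R: False,  S: True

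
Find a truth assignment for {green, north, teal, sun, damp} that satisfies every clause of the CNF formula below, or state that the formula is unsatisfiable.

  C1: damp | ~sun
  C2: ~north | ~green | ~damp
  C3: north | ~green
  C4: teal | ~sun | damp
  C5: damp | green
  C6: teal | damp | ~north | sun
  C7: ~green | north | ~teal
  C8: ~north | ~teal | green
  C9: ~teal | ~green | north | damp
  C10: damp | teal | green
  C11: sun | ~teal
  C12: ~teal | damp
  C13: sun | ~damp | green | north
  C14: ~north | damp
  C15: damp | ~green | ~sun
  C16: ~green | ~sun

Branch on damp: set damp = 1.
Branch on north: set north = 1.
(~green) alone gives green = 0.
(~teal) alone gives teal = 0.
Every clause is now satisfied; sun is unconstrained.

green=0, north=1, teal=0, sun=1, damp=1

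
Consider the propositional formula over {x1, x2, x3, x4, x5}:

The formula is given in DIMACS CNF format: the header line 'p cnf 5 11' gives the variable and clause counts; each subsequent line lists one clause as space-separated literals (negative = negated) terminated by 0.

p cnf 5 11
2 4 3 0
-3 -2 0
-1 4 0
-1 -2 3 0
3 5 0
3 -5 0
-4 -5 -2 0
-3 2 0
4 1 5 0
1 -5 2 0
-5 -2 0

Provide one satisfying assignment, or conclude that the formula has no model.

Case x3 = False:
From the singleton clause (x5), x5 = True.
But (¬x5) is also a unit clause — contradiction.
Backtrack on x3: now try x3 = True.
From the singleton clause (¬x2), x2 = False.
But (x2) is also a unit clause — contradiction.
Neither x3 = True nor x3 = False works.

UNSATISFIABLE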